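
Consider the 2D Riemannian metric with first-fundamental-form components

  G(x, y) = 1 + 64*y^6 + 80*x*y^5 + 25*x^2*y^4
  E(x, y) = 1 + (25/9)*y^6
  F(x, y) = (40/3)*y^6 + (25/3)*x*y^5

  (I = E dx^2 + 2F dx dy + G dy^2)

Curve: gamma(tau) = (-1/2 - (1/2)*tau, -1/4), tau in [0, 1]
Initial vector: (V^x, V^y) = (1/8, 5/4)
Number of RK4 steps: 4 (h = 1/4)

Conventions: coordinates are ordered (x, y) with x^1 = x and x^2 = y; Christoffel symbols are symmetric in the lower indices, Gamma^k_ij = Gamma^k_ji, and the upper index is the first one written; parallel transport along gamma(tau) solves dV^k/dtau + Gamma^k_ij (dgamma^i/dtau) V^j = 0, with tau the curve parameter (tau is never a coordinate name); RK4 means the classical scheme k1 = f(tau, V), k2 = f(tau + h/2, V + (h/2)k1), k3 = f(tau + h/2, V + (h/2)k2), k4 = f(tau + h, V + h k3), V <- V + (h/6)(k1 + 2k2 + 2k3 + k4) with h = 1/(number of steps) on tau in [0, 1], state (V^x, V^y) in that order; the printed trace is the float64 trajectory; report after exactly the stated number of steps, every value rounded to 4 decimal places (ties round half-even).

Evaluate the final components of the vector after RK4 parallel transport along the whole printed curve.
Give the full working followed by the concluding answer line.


gamma'(tau) = (-1/2, 0); f(tau, V)^k = -Gamma^k_ij(gamma(tau)) gamma'^i(tau) V^j; h = 1/4; intermediate values shown to 6 dp
curve data and Christoffel symbols at the stage parameters:
  tau = 0.000000: gamma = (-0.500000, -0.250000), gamma' = (-0.500000, 0.000000); Gamma_xxx = 0.000000, Gamma_xxy = -0.007537, Gamma_xyy = -0.066323, Gamma_yxx = 0.000000, Gamma_yxy = -0.081397, Gamma_yyy = -0.716292
  tau = 0.125000: gamma = (-0.562500, -0.250000), gamma' = (-0.500000, 0.000000); Gamma_xxx = 0.000000, Gamma_xxy = -0.007458, Gamma_xyy = -0.069361, Gamma_yxx = 0.000000, Gamma_yxy = -0.086142, Gamma_yyy = -0.801125
  tau = 0.250000: gamma = (-0.625000, -0.250000), gamma' = (-0.500000, 0.000000); Gamma_xxx = 0.000000, Gamma_xxy = -0.007376, Gamma_xyy = -0.072287, Gamma_yxx = 0.000000, Gamma_yxy = -0.090727, Gamma_yyy = -0.889129
  tau = 0.375000: gamma = (-0.687500, -0.250000), gamma' = (-0.500000, 0.000000); Gamma_xxx = 0.000000, Gamma_xxy = -0.007291, Gamma_xyy = -0.075097, Gamma_yxx = 0.000000, Gamma_yxy = -0.095148, Gamma_yyy = -0.980021
  tau = 0.500000: gamma = (-0.750000, -0.250000), gamma' = (-0.500000, 0.000000); Gamma_xxx = 0.000000, Gamma_xxy = -0.007203, Gamma_xyy = -0.077791, Gamma_yxx = 0.000000, Gamma_yxy = -0.099400, Gamma_yyy = -1.073517
  tau = 0.625000: gamma = (-0.812500, -0.250000), gamma' = (-0.500000, 0.000000); Gamma_xxx = 0.000000, Gamma_xxy = -0.007112, Gamma_xyy = -0.080367, Gamma_yxx = 0.000000, Gamma_yxy = -0.103481, Gamma_yyy = -1.169338
  tau = 0.750000: gamma = (-0.875000, -0.250000), gamma' = (-0.500000, 0.000000); Gamma_xxx = 0.000000, Gamma_xxy = -0.007019, Gamma_xyy = -0.082824, Gamma_yxx = 0.000000, Gamma_yxy = -0.107390, Gamma_yyy = -1.267207
  tau = 0.875000: gamma = (-0.937500, -0.250000), gamma' = (-0.500000, 0.000000); Gamma_xxx = 0.000000, Gamma_xxy = -0.006924, Gamma_xyy = -0.085162, Gamma_yxx = 0.000000, Gamma_yxy = -0.111126, Gamma_yyy = -1.366854
  tau = 1.000000: gamma = (-1.000000, -0.250000), gamma' = (-0.500000, 0.000000); Gamma_xxx = 0.000000, Gamma_xxy = -0.006827, Gamma_xyy = -0.087382, Gamma_yxx = 0.000000, Gamma_yxy = -0.114689, Gamma_yyy = -1.468017
step 0: V^x = 0.1250, V^y = 1.2500
step 1: k1 = (-0.004710, -0.050873), k2 = (-0.004638, -0.053565), k3 = (-0.004636, -0.053551), k4 = (-0.004561, -0.056097); V <- V + (h/6)(k1 + 2k2 + 2k3 + k4): V^x = 0.1238, V^y = 1.2366
step 2: k1 = (-0.004561, -0.056098), k2 = (-0.004483, -0.058497), k3 = (-0.004481, -0.058483), k4 = (-0.004401, -0.060733); V <- V + (h/6)(k1 + 2k2 + 2k3 + k4): V^x = 0.1227, V^y = 1.2220
step 3: k1 = (-0.004401, -0.060733), k2 = (-0.004319, -0.062834), k3 = (-0.004318, -0.062821), k4 = (-0.004233, -0.064772); V <- V + (h/6)(k1 + 2k2 + 2k3 + k4): V^x = 0.1216, V^y = 1.2063
step 4: k1 = (-0.004233, -0.064773), k2 = (-0.004148, -0.066576), k3 = (-0.004147, -0.066563), k4 = (-0.004061, -0.068220); V <- V + (h/6)(k1 + 2k2 + 2k3 + k4): V^x = 0.1206, V^y = 1.1897

Answer: V^x = 0.1206, V^y = 1.1897


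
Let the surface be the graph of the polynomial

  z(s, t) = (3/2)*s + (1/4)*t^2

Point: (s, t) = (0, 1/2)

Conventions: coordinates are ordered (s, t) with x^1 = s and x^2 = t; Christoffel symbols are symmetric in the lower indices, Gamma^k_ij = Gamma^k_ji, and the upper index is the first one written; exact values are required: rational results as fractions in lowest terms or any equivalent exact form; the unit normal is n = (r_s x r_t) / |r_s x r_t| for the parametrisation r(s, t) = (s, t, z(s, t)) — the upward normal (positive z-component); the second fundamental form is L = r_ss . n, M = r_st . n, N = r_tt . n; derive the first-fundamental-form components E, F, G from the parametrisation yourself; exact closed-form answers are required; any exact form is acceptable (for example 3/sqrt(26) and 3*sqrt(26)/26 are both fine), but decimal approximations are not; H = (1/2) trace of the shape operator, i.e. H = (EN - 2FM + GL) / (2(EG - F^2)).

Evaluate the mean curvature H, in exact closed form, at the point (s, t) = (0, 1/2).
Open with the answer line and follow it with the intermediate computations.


Answer: H = 52*sqrt(53)/2809

z_s = 3/2, z_t = 1/4, z_ss = 0, z_st = 0, z_tt = 1/2
E = 13/4, F = 3/8, G = 17/16; answer radicand W^2 = 53/16
unnormalised second-form numerators: l = 0, m = 0, n = 1/2; L = l/sqrt(53/16), and similarly M = m/sqrt(W^2), N = n/sqrt(W^2)
H = (E*n - 2*F*m + G*l) / (2*(EG - F^2)*sqrt(W^2)); E*n - 2*F*m + G*l = 13/8, EG - F^2 = 53/16, so H = (13/53)/sqrt(53/16)


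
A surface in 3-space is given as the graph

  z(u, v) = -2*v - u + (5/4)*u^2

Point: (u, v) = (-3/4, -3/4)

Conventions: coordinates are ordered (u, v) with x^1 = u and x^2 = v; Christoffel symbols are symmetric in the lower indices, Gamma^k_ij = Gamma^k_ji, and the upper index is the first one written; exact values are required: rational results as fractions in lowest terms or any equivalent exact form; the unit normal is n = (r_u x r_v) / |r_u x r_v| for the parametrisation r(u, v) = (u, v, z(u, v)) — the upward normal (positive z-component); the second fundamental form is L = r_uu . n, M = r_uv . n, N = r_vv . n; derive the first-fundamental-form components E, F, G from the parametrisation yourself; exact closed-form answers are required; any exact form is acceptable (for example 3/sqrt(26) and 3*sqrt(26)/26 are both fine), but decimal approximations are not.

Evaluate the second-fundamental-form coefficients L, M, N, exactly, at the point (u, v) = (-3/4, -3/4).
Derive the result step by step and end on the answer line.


z_u = -23/8, z_v = -2, z_uu = 5/2, z_uv = 0, z_vv = 0
E = 593/64, F = 23/4, G = 5; answer radicand W^2 = 849/64
unnormalised second-form numerators: l = 5/2, m = 0, n = 0; L = l/sqrt(849/64), and similarly M = m/sqrt(W^2), N = n/sqrt(W^2)

Answer: L = 20*sqrt(849)/849, M = 0, N = 0


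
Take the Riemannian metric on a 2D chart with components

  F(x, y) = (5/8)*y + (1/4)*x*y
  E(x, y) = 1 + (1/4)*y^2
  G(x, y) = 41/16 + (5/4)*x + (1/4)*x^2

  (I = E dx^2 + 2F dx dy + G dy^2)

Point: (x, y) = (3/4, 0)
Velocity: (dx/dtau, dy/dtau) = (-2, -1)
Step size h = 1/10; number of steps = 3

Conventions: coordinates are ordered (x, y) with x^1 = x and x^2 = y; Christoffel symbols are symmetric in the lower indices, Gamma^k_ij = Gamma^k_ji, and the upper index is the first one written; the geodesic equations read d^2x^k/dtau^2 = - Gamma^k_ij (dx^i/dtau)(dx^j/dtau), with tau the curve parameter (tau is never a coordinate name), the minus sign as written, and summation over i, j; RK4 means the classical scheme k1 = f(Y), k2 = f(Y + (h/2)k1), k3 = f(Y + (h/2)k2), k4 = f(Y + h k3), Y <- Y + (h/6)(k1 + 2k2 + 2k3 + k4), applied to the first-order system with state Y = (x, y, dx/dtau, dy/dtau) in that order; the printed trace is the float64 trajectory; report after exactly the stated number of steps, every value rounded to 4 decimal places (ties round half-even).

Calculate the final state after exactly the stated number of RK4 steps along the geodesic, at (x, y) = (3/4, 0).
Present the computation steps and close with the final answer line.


f(Y) = (dx/dtau, dy/dtau, -Gamma^x_ij Y'^i Y'^j, -Gamma^y_ij Y'^i Y'^j) with the Gammas evaluated at the stage position; h = 0.100000; intermediate values shown to 6 dp
step 0: x = 0.7500, y = 0.0000, dx/dtau = -2.0000, dy/dtau = -1.0000
step 1:
  k1: at (x, y) = (0.750000, 0.000000), (dx/dtau, dy/dtau) = (-2.000000, -1.000000); Gamma_xxx = 0.000000, Gamma_xxy = 0.000000, Gamma_xyy = 0.000000, Gamma_yxx = 0.000000, Gamma_yxy = 0.223176, Gamma_yyy = 0.000000; k1 = (-2.000000, -1.000000, 0.000000, -0.892704)
  k2: at (x, y) = (0.650000, -0.050000), (dx/dtau, dy/dtau) = (-2.000000, -1.044635); Gamma_xxx = 0.000000, Gamma_xxy = -0.003591, Gamma_xyy = 0.000000, Gamma_yxx = 0.000000, Gamma_yxy = 0.226212, Gamma_yyy = 0.000000; k2 = (-2.000000, -1.044635, 0.015004, -0.945235)
  k3: at (x, y) = (0.650000, -0.052232), (dx/dtau, dy/dtau) = (-1.999250, -1.047262); Gamma_xxx = 0.000000, Gamma_xxy = -0.003751, Gamma_xyy = 0.000000, Gamma_yxx = 0.000000, Gamma_yxy = 0.226208, Gamma_yyy = 0.000000; k3 = (-1.999250, -1.047262, 0.015707, -0.947241)
  k4: at (x, y) = (0.550075, -0.104726), (dx/dtau, dy/dtau) = (-1.998429, -1.094724); Gamma_xxx = 0.000000, Gamma_xxy = -0.007866, Gamma_xyy = 0.000000, Gamma_yxx = 0.000000, Gamma_yxy = 0.229089, Gamma_yyy = 0.000000; k4 = (-1.998429, -1.094724, 0.034417, -1.002370)
  Y <- Y + (h/6)(k1 + 2k2 + 2k3 + k4): x = 0.5501, y = -0.1046, dx/dtau = -1.9984, dy/dtau = -1.0947
step 2:
  k1: at (x, y) = (0.550051, -0.104642), (dx/dtau, dy/dtau) = (-1.998403, -1.094667); Gamma_xxx = 0.000000, Gamma_xxy = -0.007860, Gamma_xyy = 0.000000, Gamma_yxx = 0.000000, Gamma_yxy = 0.229090, Gamma_yyy = 0.000000; k1 = (-1.998403, -1.094667, 0.034387, -1.002308)
  k2: at (x, y) = (0.450131, -0.159375), (dx/dtau, dy/dtau) = (-1.996683, -1.144783); Gamma_xxx = 0.000000, Gamma_xxy = -0.012521, Gamma_xyy = 0.000000, Gamma_yxx = 0.000000, Gamma_yxy = 0.231770, Gamma_yyy = 0.000000; k2 = (-1.996683, -1.144783, 0.057240, -1.059547)
  k3: at (x, y) = (0.450217, -0.161881), (dx/dtau, dy/dtau) = (-1.995541, -1.147644); Gamma_xxx = 0.000000, Gamma_xxy = -0.012717, Gamma_xyy = 0.000000, Gamma_yxx = 0.000000, Gamma_yxy = 0.231753, Gamma_yyy = 0.000000; k3 = (-1.995541, -1.147644, 0.058246, -1.061510)
  k4: at (x, y) = (0.350497, -0.219406), (dx/dtau, dy/dtau) = (-1.992578, -1.200818); Gamma_xxx = 0.000000, Gamma_xxy = -0.018023, Gamma_xyy = 0.000000, Gamma_yxx = 0.000000, Gamma_yxy = 0.234156, Gamma_yyy = 0.000000; k4 = (-1.992578, -1.200818, 0.086250, -1.120543)
  Y <- Y + (h/6)(k1 + 2k2 + 2k3 + k4): x = 0.3505, y = -0.2193, dx/dtau = -1.9925, dy/dtau = -1.2007
step 3:
  k1: at (x, y) = (0.350461, -0.219314), (dx/dtau, dy/dtau) = (-1.992543, -1.200750); Gamma_xxx = 0.000000, Gamma_xxy = -0.018016, Gamma_xyy = 0.000000, Gamma_yxx = 0.000000, Gamma_yxy = 0.234158, Gamma_yyy = 0.000000; k1 = (-1.992543, -1.200750, 0.086209, -1.120468)
  k2: at (x, y) = (0.250834, -0.279352), (dx/dtau, dy/dtau) = (-1.988232, -1.256773); Gamma_xxx = 0.000000, Gamma_xxy = -0.023989, Gamma_xyy = 0.000000, Gamma_yxx = 0.000000, Gamma_yxy = 0.236222, Gamma_yyy = 0.000000; k2 = (-1.988232, -1.256773, 0.119884, -1.180522)
  k3: at (x, y) = (0.251049, -0.282153), (dx/dtau, dy/dtau) = (-1.986548, -1.259776); Gamma_xxx = 0.000000, Gamma_xxy = -0.024224, Gamma_xyy = 0.000000, Gamma_yxx = 0.000000, Gamma_yxy = 0.236185, Gamma_yyy = 0.000000; k3 = (-1.986548, -1.259776, 0.121244, -1.182153)
  k4: at (x, y) = (0.151806, -0.345292), (dx/dtau, dy/dtau) = (-1.980418, -1.318965); Gamma_xxx = 0.000000, Gamma_xxy = -0.030964, Gamma_xyy = 0.000000, Gamma_yxx = 0.000000, Gamma_yxy = 0.237802, Gamma_yyy = 0.000000; k4 = (-1.980418, -1.318965, 0.161764, -1.242328)
  Y <- Y + (h/6)(k1 + 2k2 + 2k3 + k4): x = 0.1518, y = -0.3452, dx/dtau = -1.9804, dy/dtau = -1.3189

Answer: x = 0.1518, y = -0.3452, dx/dtau = -1.9804, dy/dtau = -1.3189


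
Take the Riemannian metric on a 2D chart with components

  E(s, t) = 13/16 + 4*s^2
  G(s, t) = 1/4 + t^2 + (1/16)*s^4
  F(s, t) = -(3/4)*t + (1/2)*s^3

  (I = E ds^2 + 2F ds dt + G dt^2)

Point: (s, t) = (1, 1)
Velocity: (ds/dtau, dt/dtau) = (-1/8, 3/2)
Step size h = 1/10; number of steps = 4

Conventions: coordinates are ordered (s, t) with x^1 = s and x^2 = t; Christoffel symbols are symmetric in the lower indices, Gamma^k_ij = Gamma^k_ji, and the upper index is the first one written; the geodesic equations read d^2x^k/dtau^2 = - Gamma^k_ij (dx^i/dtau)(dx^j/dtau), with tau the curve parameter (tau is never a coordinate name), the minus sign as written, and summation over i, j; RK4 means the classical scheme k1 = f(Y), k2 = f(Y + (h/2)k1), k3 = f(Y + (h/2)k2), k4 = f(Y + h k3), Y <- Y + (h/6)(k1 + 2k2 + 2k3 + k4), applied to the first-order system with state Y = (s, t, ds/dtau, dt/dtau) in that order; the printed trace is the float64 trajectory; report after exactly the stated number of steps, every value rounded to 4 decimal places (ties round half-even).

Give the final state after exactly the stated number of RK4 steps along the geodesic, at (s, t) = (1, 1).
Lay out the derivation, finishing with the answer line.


f(Y) = (ds/dtau, dt/dtau, -Gamma^s_ij Y'^i Y'^j, -Gamma^t_ij Y'^i Y'^j) with the Gammas evaluated at the stage position; h = 0.100000; intermediate values shown to 6 dp
step 0: s = 1.0000, t = 1.0000, ds/dtau = -0.1250, dt/dtau = 1.5000
step 1:
  k1: at (s, t) = (1.000000, 1.000000), (ds/dtau, dt/dtau) = (-0.125000, 1.500000); Gamma_sss = 0.899438, Gamma_sst = 0.004997, Gamma_stt = -0.143660, Gamma_tss = 1.314179, Gamma_tst = 0.096190, Gamma_ttt = 0.734541; k1 = (-0.125000, 1.500000, 0.311056, -1.637180)
  k2: at (s, t) = (0.993750, 1.075000), (ds/dtau, dt/dtau) = (-0.109447, 1.418141); Gamma_sss = 0.914582, Gamma_sst = 0.005622, Gamma_stt = -0.136612, Gamma_tss = 1.206837, Gamma_tst = 0.084854, Gamma_ttt = 0.703604; k2 = (-0.109447, 1.418141, 0.265534, -1.403151)
  k3: at (s, t) = (0.994528, 1.070907), (ds/dtau, dt/dtau) = (-0.111723, 1.429842); Gamma_sss = 0.913357, Gamma_sst = 0.005584, Gamma_stt = -0.137011, Gamma_tss = 1.212630, Gamma_tst = 0.085527, Gamma_ttt = 0.705254; k3 = (-0.111723, 1.429842, 0.270495, -1.429667)
  k4: at (s, t) = (0.988828, 1.142984), (ds/dtau, dt/dtau) = (-0.097951, 1.357033); Gamma_sss = 0.926115, Gamma_sst = 0.006028, Gamma_stt = -0.130789, Gamma_tss = 1.121705, Gamma_tst = 0.076174, Gamma_ttt = 0.676969; k4 = (-0.097951, 1.357033, 0.233571, -1.237176)
  Y <- Y + (h/6)(k1 + 2k2 + 2k3 + k4): s = 0.9889, t = 1.1426, ds/dtau = -0.0981, dt/dtau = 1.3577
step 2:
  k1: at (s, t) = (0.988912, 1.142550), (ds/dtau, dt/dtau) = (-0.098055, 1.357667); Gamma_sss = 0.925992, Gamma_sst = 0.006025, Gamma_stt = -0.130829, Gamma_tss = 1.122248, Gamma_tst = 0.076237, Gamma_ttt = 0.677134; k1 = (-0.098055, 1.357667, 0.233852, -1.238626)
  k2: at (s, t) = (0.984009, 1.210433), (ds/dtau, dt/dtau) = (-0.086363, 1.295736); Gamma_sss = 0.936395, Gamma_sst = 0.006324, Gamma_stt = -0.125459, Gamma_tss = 1.046598, Gamma_tst = 0.068684, Gamma_ttt = 0.651901; k2 = (-0.086363, 1.295736, 0.205068, -1.086931)
  k3: at (s, t) = (0.984594, 1.207337), (ds/dtau, dt/dtau) = (-0.087802, 1.303320); Gamma_sss = 0.935582, Gamma_sst = 0.006307, Gamma_stt = -0.125720, Gamma_tss = 1.050050, Gamma_tst = 0.069074, Gamma_ttt = 0.653022; k3 = (-0.087802, 1.303320, 0.207784, -1.101537)
  k4: at (s, t) = (0.980132, 1.272882), (ds/dtau, dt/dtau) = (-0.077277, 1.247513); Gamma_sss = 0.944528, Gamma_sst = 0.006516, Gamma_stt = -0.120922, Gamma_tss = 0.984498, Gamma_tst = 0.062684, Gamma_ttt = 0.629891; k4 = (-0.077277, 1.247513, 0.183805, -0.974085)
  Y <- Y + (h/6)(k1 + 2k2 + 2k3 + k4): s = 0.9802, t = 1.2726, ds/dtau = -0.0773, dt/dtau = 1.2478
step 3:
  k1: at (s, t) = (0.980184, 1.272605), (ds/dtau, dt/dtau) = (-0.077333, 1.247839); Gamma_sss = 0.944458, Gamma_sst = 0.006515, Gamma_stt = -0.120944, Gamma_tss = 0.984776, Gamma_tst = 0.062715, Gamma_ttt = 0.629986; k1 = (-0.077333, 1.247839, 0.183931, -0.974738)
  k2: at (s, t) = (0.976317, 1.334997), (ds/dtau, dt/dtau) = (-0.068136, 1.199102); Gamma_sss = 0.951936, Gamma_sst = 0.006650, Gamma_stt = -0.116724, Gamma_tss = 0.928659, Gamma_tst = 0.057392, Gamma_ttt = 0.609114; k2 = (-0.068136, 1.199102, 0.164498, -0.870745)
  k3: at (s, t) = (0.976777, 1.332560), (ds/dtau, dt/dtau) = (-0.069108, 1.204302); Gamma_sss = 0.951351, Gamma_sst = 0.006642, Gamma_stt = -0.116905, Gamma_tss = 0.930871, Gamma_tst = 0.057637, Gamma_ttt = 0.609906; k3 = (-0.069108, 1.204302, 0.166114, -0.879426)
  k4: at (s, t) = (0.973273, 1.393035), (ds/dtau, dt/dtau) = (-0.060721, 1.159897); Gamma_sss = 0.957860, Gamma_sst = 0.006730, Gamma_stt = -0.113094, Gamma_tss = 0.881363, Gamma_tst = 0.053045, Gamma_ttt = 0.590667; k4 = (-0.060721, 1.159897, 0.149569, -0.790438)
  Y <- Y + (h/6)(k1 + 2k2 + 2k3 + k4): s = 0.9733, t = 1.3928, ds/dtau = -0.0608, dt/dtau = 1.1601
step 4:
  k1: at (s, t) = (0.973308, 1.392847), (ds/dtau, dt/dtau) = (-0.060754, 1.160081); Gamma_sss = 0.957817, Gamma_sst = 0.006729, Gamma_stt = -0.113107, Gamma_tss = 0.881518, Gamma_tst = 0.053062, Gamma_ttt = 0.590725; k1 = (-0.060754, 1.160081, 0.149632, -0.790765)
  k2: at (s, t) = (0.970271, 1.450851), (ds/dtau, dt/dtau) = (-0.053272, 1.120542); Gamma_sss = 0.963337, Gamma_sst = 0.006778, Gamma_stt = -0.109707, Gamma_tss = 0.838218, Gamma_tst = 0.049146, Gamma_ttt = 0.573184; k2 = (-0.053272, 1.120542, 0.135825, -0.716210)
  k3: at (s, t) = (0.970645, 1.448874), (ds/dtau, dt/dtau) = (-0.053963, 1.124270); Gamma_sss = 0.962891, Gamma_sst = 0.006775, Gamma_stt = -0.109838, Gamma_tss = 0.839716, Gamma_tst = 0.049310, Gamma_ttt = 0.573765; k3 = (-0.053963, 1.124270, 0.136851, -0.721692)
  k4: at (s, t) = (0.967912, 1.505274), (ds/dtau, dt/dtau) = (-0.047069, 1.087912); Gamma_sss = 0.967725, Gamma_sst = 0.006797, Gamma_stt = -0.106740, Gamma_tss = 0.800961, Gamma_tst = 0.045879, Gamma_ttt = 0.557498; k4 = (-0.047069, 1.087912, 0.124884, -0.656904)
  Y <- Y + (h/6)(k1 + 2k2 + 2k3 + k4): s = 0.9679, t = 1.5051, ds/dtau = -0.0471, dt/dtau = 1.0880

Answer: s = 0.9679, t = 1.5051, ds/dtau = -0.0471, dt/dtau = 1.0880


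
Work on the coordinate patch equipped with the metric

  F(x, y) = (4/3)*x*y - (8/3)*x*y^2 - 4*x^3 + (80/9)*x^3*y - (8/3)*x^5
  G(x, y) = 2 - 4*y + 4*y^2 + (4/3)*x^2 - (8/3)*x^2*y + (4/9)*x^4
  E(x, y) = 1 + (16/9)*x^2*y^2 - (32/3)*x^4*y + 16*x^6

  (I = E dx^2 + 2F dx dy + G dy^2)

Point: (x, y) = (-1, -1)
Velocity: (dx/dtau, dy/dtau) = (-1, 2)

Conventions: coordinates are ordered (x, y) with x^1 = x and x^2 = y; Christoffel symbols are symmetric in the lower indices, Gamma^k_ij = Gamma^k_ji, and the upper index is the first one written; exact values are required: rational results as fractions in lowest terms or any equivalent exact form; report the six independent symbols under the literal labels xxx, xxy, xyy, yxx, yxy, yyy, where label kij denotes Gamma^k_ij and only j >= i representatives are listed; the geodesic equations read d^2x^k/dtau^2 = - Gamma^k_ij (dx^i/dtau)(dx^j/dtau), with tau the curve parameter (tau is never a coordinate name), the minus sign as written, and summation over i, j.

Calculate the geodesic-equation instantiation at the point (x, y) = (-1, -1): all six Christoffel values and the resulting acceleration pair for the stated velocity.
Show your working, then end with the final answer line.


E = 265/9, F = 176/9, G = 130/9 at the point
E_x = -1280/9, E_y = -128/9, F_x = -56, F_y = -140/9, G_x = -88/9, G_y = -44/3
EG - F^2 = 386/9;  g^inv = (9/386) * [[130/9, -176/9], [-176/9, 265/9]]
first-kind symbols [ij,l] = (1/2)(d_i g_jl + d_j g_il - d_l g_ij): [xx,x] = E_x/2 = -640/9, [xx,y] = F_x - E_y/2 = -440/9, [xy,x] = E_y/2 = -64/9, [xy,y] = G_x/2 = -44/9, [yy,x] = F_y - G_x/2 = -32/3, [yy,y] = G_y/2 = -22/3
Gamma^x_ij = (G*[ij,x] - F*[ij,y])/(EG - F^2), Gamma^y_ij = (E*[ij,y] - F*[ij,x])/(EG - F^2)
Gamma_xxx = -320/193, Gamma_xxy = -32/193, Gamma_xyy = -48/193, Gamma_yxx = -220/193, Gamma_yxy = -22/193, Gamma_yyy = -33/193
d^2x/dtau^2 = -(Gamma_xxx*(-1)^2 + 2*Gamma_xxy*(-1)*(2) + Gamma_xyy*(2)^2) = 384/193
d^2y/dtau^2 = -(Gamma_yxx*(-1)^2 + 2*Gamma_yxy*(-1)*(2) + Gamma_yyy*(2)^2) = 264/193

Answer: Gamma_xxx = -320/193, Gamma_xxy = -32/193, Gamma_xyy = -48/193, Gamma_yxx = -220/193, Gamma_yxy = -22/193, Gamma_yyy = -33/193; accelerations (d^2x/dtau^2, d^2y/dtau^2) = (384/193, 264/193)


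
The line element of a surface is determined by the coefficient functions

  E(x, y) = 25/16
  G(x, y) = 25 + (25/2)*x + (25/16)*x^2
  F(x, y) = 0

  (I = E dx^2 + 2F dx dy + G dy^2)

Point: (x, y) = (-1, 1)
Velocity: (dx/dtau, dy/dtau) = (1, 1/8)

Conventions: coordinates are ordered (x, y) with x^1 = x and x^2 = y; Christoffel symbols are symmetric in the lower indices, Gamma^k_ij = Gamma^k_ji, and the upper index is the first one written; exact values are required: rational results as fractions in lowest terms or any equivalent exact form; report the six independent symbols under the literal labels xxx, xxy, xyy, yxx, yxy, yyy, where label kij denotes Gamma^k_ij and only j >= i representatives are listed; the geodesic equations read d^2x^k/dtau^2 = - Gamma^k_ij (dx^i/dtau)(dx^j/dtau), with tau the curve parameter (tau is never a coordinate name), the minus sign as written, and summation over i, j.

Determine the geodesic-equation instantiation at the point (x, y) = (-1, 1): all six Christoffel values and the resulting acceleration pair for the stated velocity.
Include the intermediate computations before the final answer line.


E = 25/16, F = 0, G = 225/16 at the point
E_x = 0, E_y = 0, F_x = 0, F_y = 0, G_x = 75/8, G_y = 0
EG - F^2 = 5625/256;  g^inv = (256/5625) * [[225/16, 0], [0, 25/16]]
first-kind symbols [ij,l] = (1/2)(d_i g_jl + d_j g_il - d_l g_ij): [xx,x] = E_x/2 = 0, [xx,y] = F_x - E_y/2 = 0, [xy,x] = E_y/2 = 0, [xy,y] = G_x/2 = 75/16, [yy,x] = F_y - G_x/2 = -75/16, [yy,y] = G_y/2 = 0
Gamma^x_ij = (G*[ij,x] - F*[ij,y])/(EG - F^2), Gamma^y_ij = (E*[ij,y] - F*[ij,x])/(EG - F^2)
Gamma_xxx = 0, Gamma_xxy = 0, Gamma_xyy = -3, Gamma_yxx = 0, Gamma_yxy = 1/3, Gamma_yyy = 0
d^2x/dtau^2 = -(Gamma_xxx*(1)^2 + 2*Gamma_xxy*(1)*(1/8) + Gamma_xyy*(1/8)^2) = 3/64
d^2y/dtau^2 = -(Gamma_yxx*(1)^2 + 2*Gamma_yxy*(1)*(1/8) + Gamma_yyy*(1/8)^2) = -1/12

Answer: Gamma_xxx = 0, Gamma_xxy = 0, Gamma_xyy = -3, Gamma_yxx = 0, Gamma_yxy = 1/3, Gamma_yyy = 0; accelerations (d^2x/dtau^2, d^2y/dtau^2) = (3/64, -1/12)


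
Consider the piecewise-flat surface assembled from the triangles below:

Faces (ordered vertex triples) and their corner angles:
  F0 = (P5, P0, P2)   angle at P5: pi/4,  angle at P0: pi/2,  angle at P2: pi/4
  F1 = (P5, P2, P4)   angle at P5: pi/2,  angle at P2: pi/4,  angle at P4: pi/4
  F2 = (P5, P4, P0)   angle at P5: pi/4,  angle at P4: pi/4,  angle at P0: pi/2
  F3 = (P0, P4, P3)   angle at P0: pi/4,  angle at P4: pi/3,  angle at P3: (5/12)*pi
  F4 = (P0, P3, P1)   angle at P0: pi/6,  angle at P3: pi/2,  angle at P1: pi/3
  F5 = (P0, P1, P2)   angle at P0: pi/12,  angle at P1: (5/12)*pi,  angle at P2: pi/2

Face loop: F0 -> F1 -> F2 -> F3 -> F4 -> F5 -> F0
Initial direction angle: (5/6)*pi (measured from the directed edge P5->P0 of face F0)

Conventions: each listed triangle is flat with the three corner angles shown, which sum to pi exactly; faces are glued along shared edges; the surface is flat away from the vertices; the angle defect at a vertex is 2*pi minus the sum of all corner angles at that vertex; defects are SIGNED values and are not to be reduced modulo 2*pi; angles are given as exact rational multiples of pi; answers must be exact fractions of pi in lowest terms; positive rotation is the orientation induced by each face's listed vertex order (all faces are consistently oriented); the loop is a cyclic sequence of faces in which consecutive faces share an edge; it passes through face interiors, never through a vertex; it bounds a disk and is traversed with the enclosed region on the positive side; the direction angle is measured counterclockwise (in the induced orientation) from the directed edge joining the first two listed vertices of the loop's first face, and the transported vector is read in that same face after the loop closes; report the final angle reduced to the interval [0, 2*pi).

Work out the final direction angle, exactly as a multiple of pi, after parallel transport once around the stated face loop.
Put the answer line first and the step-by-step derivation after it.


Answer: final direction angle = pi/3

enclosed vertex P0: corner angles sum to (3/2)*pi, defect = 2*pi - (3/2)*pi = pi/2
enclosed vertex P5: corner angles sum to pi, defect = 2*pi - pi = pi
the rotation equals the total enclosed defect, so the final angle is initial + defects (mod 2*pi)
final angle = (5/6)*pi + (3/2)*pi = pi/3 (mod 2*pi)


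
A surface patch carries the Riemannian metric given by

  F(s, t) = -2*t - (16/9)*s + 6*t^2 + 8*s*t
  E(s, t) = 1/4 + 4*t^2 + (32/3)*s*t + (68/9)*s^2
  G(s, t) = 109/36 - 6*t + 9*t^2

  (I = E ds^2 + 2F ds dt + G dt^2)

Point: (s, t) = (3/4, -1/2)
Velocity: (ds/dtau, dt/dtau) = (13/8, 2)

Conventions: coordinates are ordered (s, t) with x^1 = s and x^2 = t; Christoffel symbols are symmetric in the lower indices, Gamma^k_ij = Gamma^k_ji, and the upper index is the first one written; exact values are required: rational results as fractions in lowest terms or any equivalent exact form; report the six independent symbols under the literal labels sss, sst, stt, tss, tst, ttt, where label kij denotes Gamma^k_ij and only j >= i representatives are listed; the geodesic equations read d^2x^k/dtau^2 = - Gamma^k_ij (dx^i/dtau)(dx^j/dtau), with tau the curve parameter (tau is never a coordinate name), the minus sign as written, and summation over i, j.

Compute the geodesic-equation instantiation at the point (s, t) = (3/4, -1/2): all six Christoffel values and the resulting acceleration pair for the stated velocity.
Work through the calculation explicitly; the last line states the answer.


E = 3/2, F = -11/6, G = 149/18 at the point
E_s = 6, E_t = 4, F_s = -52/9, F_t = -2, G_s = 0, G_t = -15
EG - F^2 = 163/18;  g^inv = (18/163) * [[149/18, 11/6], [11/6, 3/2]]
first-kind symbols [ij,l] = (1/2)(d_i g_jl + d_j g_il - d_l g_ij): [ss,s] = E_s/2 = 3, [ss,t] = F_s - E_t/2 = -70/9, [st,s] = E_t/2 = 2, [st,t] = G_s/2 = 0, [tt,s] = F_t - G_s/2 = -2, [tt,t] = G_t/2 = -15/2
Gamma^s_ij = (G*[ij,s] - F*[ij,t])/(EG - F^2), Gamma^t_ij = (E*[ij,t] - F*[ij,s])/(EG - F^2)
Gamma_sss = 571/489, Gamma_sst = 298/163, Gamma_stt = -1091/326, Gamma_tss = -111/163, Gamma_tst = 66/163, Gamma_ttt = -537/326
d^2s/dtau^2 = -(Gamma_sss*(13/8)^2 + 2*Gamma_sst*(13/8)*(2) + Gamma_stt*(2)^2) = -49459/31296
d^2t/dtau^2 = -(Gamma_tss*(13/8)^2 + 2*Gamma_tst*(13/8)*(2) + Gamma_ttt*(2)^2) = 60039/10432

Answer: Gamma_sss = 571/489, Gamma_sst = 298/163, Gamma_stt = -1091/326, Gamma_tss = -111/163, Gamma_tst = 66/163, Gamma_ttt = -537/326; accelerations (d^2s/dtau^2, d^2t/dtau^2) = (-49459/31296, 60039/10432)


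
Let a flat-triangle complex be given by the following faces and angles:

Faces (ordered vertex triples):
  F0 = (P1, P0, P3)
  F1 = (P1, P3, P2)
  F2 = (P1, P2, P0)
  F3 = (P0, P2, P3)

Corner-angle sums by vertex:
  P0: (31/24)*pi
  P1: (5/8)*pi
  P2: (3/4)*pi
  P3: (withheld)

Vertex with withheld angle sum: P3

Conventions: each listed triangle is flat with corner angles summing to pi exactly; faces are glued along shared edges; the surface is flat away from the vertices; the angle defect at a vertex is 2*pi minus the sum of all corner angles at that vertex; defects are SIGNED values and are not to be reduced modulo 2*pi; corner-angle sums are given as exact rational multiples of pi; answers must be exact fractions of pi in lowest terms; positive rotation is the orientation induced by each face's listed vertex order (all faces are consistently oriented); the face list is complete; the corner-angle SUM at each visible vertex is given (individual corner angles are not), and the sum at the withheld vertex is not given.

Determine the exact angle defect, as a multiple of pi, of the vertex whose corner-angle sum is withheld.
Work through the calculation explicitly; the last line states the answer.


V = 4, E = 6, F = 4; chi = V - E + F = 2
Gauss-Bonnet: total defect = 2*pi*chi = 4*pi; visible defects sum to (10/3)*pi

Answer: defect(P3) = (2/3)*pi


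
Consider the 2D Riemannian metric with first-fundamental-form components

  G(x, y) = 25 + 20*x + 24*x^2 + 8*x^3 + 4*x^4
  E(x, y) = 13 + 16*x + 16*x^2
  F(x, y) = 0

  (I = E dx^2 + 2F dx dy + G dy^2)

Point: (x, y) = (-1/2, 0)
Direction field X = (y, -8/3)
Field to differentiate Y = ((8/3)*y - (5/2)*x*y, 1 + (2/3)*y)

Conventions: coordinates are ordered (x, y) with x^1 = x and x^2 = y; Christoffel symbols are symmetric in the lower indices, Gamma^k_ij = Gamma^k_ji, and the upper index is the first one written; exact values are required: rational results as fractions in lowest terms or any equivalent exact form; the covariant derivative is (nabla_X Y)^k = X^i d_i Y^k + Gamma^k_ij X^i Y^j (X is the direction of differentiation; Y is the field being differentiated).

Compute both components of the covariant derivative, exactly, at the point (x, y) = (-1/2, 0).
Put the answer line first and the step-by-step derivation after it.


Answer: (nabla_X Y)^x = -94/9, (nabla_X Y)^y = -16/9

E = 9, F = 0, G = 81/4 at the point
E_x = 0, E_y = 0, F_x = 0, F_y = 0, G_x = 0, G_y = 0
EG - F^2 = 729/4;  g^inv = (4/729) * [[81/4, 0], [0, 9]]
first-kind symbols [ij,l] = (1/2)(d_i g_jl + d_j g_il - d_l g_ij): [xx,x] = E_x/2 = 0, [xx,y] = F_x - E_y/2 = 0, [xy,x] = E_y/2 = 0, [xy,y] = G_x/2 = 0, [yy,x] = F_y - G_x/2 = 0, [yy,y] = G_y/2 = 0
Gamma^x_ij = (G*[ij,x] - F*[ij,y])/(EG - F^2), Gamma^y_ij = (E*[ij,y] - F*[ij,x])/(EG - F^2)
Gamma_xxx = 0, Gamma_xxy = 0, Gamma_xyy = 0, Gamma_yxx = 0, Gamma_yxy = 0, Gamma_yyy = 0
X = (0, -8/3), Y = (0, 1) at the point


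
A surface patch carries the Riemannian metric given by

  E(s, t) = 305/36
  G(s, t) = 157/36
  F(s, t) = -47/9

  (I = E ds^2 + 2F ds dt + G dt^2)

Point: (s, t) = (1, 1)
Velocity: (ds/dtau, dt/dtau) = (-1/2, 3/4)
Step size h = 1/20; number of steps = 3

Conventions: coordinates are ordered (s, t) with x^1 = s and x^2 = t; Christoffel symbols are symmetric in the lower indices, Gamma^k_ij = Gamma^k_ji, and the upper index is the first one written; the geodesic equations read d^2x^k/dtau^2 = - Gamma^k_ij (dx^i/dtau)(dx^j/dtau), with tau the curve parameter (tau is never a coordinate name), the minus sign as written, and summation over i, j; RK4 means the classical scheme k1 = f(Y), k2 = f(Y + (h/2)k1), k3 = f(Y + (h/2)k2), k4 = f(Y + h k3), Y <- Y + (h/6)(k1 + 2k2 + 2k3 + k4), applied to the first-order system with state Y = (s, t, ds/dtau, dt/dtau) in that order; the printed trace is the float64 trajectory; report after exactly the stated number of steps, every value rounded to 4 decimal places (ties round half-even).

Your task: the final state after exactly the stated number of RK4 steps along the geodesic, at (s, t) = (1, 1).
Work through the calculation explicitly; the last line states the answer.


f(Y) = (ds/dtau, dt/dtau, -Gamma^s_ij Y'^i Y'^j, -Gamma^t_ij Y'^i Y'^j) with the Gammas evaluated at the stage position; h = 0.050000; intermediate values shown to 6 dp
step 0: s = 1.0000, t = 1.0000, ds/dtau = -0.5000, dt/dtau = 0.7500
step 1:
  k1: at (s, t) = (1.000000, 1.000000), (ds/dtau, dt/dtau) = (-0.500000, 0.750000); Gamma_sss = 0.000000, Gamma_sst = 0.000000, Gamma_stt = 0.000000, Gamma_tss = 0.000000, Gamma_tst = 0.000000, Gamma_ttt = 0.000000; k1 = (-0.500000, 0.750000, 0.000000, 0.000000)
  k2: at (s, t) = (0.987500, 1.018750), (ds/dtau, dt/dtau) = (-0.500000, 0.750000); Gamma_sss = 0.000000, Gamma_sst = 0.000000, Gamma_stt = 0.000000, Gamma_tss = 0.000000, Gamma_tst = 0.000000, Gamma_ttt = 0.000000; k2 = (-0.500000, 0.750000, 0.000000, 0.000000)
  k3: at (s, t) = (0.987500, 1.018750), (ds/dtau, dt/dtau) = (-0.500000, 0.750000); Gamma_sss = 0.000000, Gamma_sst = 0.000000, Gamma_stt = 0.000000, Gamma_tss = 0.000000, Gamma_tst = 0.000000, Gamma_ttt = 0.000000; k3 = (-0.500000, 0.750000, 0.000000, 0.000000)
  k4: at (s, t) = (0.975000, 1.037500), (ds/dtau, dt/dtau) = (-0.500000, 0.750000); Gamma_sss = 0.000000, Gamma_sst = 0.000000, Gamma_stt = 0.000000, Gamma_tss = 0.000000, Gamma_tst = 0.000000, Gamma_ttt = 0.000000; k4 = (-0.500000, 0.750000, 0.000000, 0.000000)
  Y <- Y + (h/6)(k1 + 2k2 + 2k3 + k4): s = 0.9750, t = 1.0375, ds/dtau = -0.5000, dt/dtau = 0.7500
step 2:
  k1: at (s, t) = (0.975000, 1.037500), (ds/dtau, dt/dtau) = (-0.500000, 0.750000); Gamma_sss = 0.000000, Gamma_sst = 0.000000, Gamma_stt = 0.000000, Gamma_tss = 0.000000, Gamma_tst = 0.000000, Gamma_ttt = 0.000000; k1 = (-0.500000, 0.750000, 0.000000, 0.000000)
  k2: at (s, t) = (0.962500, 1.056250), (ds/dtau, dt/dtau) = (-0.500000, 0.750000); Gamma_sss = 0.000000, Gamma_sst = 0.000000, Gamma_stt = 0.000000, Gamma_tss = 0.000000, Gamma_tst = 0.000000, Gamma_ttt = 0.000000; k2 = (-0.500000, 0.750000, 0.000000, 0.000000)
  k3: at (s, t) = (0.962500, 1.056250), (ds/dtau, dt/dtau) = (-0.500000, 0.750000); Gamma_sss = 0.000000, Gamma_sst = 0.000000, Gamma_stt = 0.000000, Gamma_tss = 0.000000, Gamma_tst = 0.000000, Gamma_ttt = 0.000000; k3 = (-0.500000, 0.750000, 0.000000, 0.000000)
  k4: at (s, t) = (0.950000, 1.075000), (ds/dtau, dt/dtau) = (-0.500000, 0.750000); Gamma_sss = 0.000000, Gamma_sst = 0.000000, Gamma_stt = 0.000000, Gamma_tss = 0.000000, Gamma_tst = 0.000000, Gamma_ttt = 0.000000; k4 = (-0.500000, 0.750000, 0.000000, 0.000000)
  Y <- Y + (h/6)(k1 + 2k2 + 2k3 + k4): s = 0.9500, t = 1.0750, ds/dtau = -0.5000, dt/dtau = 0.7500
step 3:
  k1: at (s, t) = (0.950000, 1.075000), (ds/dtau, dt/dtau) = (-0.500000, 0.750000); Gamma_sss = 0.000000, Gamma_sst = 0.000000, Gamma_stt = 0.000000, Gamma_tss = 0.000000, Gamma_tst = 0.000000, Gamma_ttt = 0.000000; k1 = (-0.500000, 0.750000, 0.000000, 0.000000)
  k2: at (s, t) = (0.937500, 1.093750), (ds/dtau, dt/dtau) = (-0.500000, 0.750000); Gamma_sss = 0.000000, Gamma_sst = 0.000000, Gamma_stt = 0.000000, Gamma_tss = 0.000000, Gamma_tst = 0.000000, Gamma_ttt = 0.000000; k2 = (-0.500000, 0.750000, 0.000000, 0.000000)
  k3: at (s, t) = (0.937500, 1.093750), (ds/dtau, dt/dtau) = (-0.500000, 0.750000); Gamma_sss = 0.000000, Gamma_sst = 0.000000, Gamma_stt = 0.000000, Gamma_tss = 0.000000, Gamma_tst = 0.000000, Gamma_ttt = 0.000000; k3 = (-0.500000, 0.750000, 0.000000, 0.000000)
  k4: at (s, t) = (0.925000, 1.112500), (ds/dtau, dt/dtau) = (-0.500000, 0.750000); Gamma_sss = 0.000000, Gamma_sst = 0.000000, Gamma_stt = 0.000000, Gamma_tss = 0.000000, Gamma_tst = 0.000000, Gamma_ttt = 0.000000; k4 = (-0.500000, 0.750000, 0.000000, 0.000000)
  Y <- Y + (h/6)(k1 + 2k2 + 2k3 + k4): s = 0.9250, t = 1.1125, ds/dtau = -0.5000, dt/dtau = 0.7500

Answer: s = 0.9250, t = 1.1125, ds/dtau = -0.5000, dt/dtau = 0.7500


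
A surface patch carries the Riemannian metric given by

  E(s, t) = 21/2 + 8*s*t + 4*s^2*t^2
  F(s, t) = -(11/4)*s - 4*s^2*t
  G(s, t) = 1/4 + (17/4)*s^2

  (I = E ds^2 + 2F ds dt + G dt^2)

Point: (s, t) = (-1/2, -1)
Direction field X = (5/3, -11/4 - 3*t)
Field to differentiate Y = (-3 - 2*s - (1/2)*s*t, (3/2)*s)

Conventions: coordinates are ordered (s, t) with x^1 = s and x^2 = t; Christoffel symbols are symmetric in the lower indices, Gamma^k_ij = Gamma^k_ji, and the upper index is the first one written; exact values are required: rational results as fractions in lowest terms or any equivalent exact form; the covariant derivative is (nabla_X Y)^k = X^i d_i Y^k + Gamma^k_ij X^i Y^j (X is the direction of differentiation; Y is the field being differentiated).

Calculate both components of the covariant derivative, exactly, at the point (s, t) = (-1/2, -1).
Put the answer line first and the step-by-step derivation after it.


Answer: (nabla_X Y)^s = -86003/30112, (nabla_X Y)^t = 254541/15056

E = 31/2, F = 19/8, G = 21/16 at the point
E_s = -12, E_t = -6, F_s = -27/4, F_t = -1, G_s = -17/4, G_t = 0
EG - F^2 = 941/64;  g^inv = (64/941) * [[21/16, -19/8], [-19/8, 31/2]]
first-kind symbols [ij,l] = (1/2)(d_i g_jl + d_j g_il - d_l g_ij): [ss,s] = E_s/2 = -6, [ss,t] = F_s - E_t/2 = -15/4, [st,s] = E_t/2 = -3, [st,t] = G_s/2 = -17/8, [tt,s] = F_t - G_s/2 = 9/8, [tt,t] = G_t/2 = 0
Gamma^s_ij = (G*[ij,s] - F*[ij,t])/(EG - F^2), Gamma^t_ij = (E*[ij,t] - F*[ij,s])/(EG - F^2)
Gamma_sss = 66/941, Gamma_sst = 71/941, Gamma_stt = 189/1882, Gamma_tss = -2808/941, Gamma_tst = -1652/941, Gamma_ttt = -171/941
X = (5/3, 1/4), Y = (-9/4, -3/4) at the point


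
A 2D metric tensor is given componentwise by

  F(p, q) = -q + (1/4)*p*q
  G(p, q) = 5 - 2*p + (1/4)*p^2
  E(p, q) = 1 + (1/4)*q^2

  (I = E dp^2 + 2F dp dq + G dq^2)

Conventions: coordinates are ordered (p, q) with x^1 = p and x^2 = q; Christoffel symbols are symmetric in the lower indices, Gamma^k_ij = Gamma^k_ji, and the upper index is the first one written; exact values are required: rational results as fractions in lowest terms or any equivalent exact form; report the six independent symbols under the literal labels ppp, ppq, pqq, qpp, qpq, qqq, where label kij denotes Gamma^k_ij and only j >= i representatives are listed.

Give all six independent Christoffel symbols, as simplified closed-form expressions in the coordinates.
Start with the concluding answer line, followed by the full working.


Answer: Gamma_ppp = 0, Gamma_ppq = q/(p^2 - 8*p + q^2 + 20), Gamma_pqq = 0, Gamma_qpp = 0, Gamma_qpq = (p - 4)/(p^2 - 8*p + q^2 + 20), Gamma_qqq = 0

E = 1 + (1/4)*q^2; F = -q + (1/4)*p*q; G = 5 - 2*p + (1/4)*p^2
Gamma^k_ij = (1/2) g^{kl} (d_i g_jl + d_j g_il - d_l g_ij), with g^inv = (1/(EG-F^2)) [[G, -F], [-F, E]]
first partials: E_p = 0, E_q = (1/2)*q, F_p = (1/4)*q, F_q = -1 + (1/4)*p, G_p = -2 + (1/2)*p, G_q = 0
D = EG - F^2 = 5 - 2*p + (1/4)*q^2 + (1/4)*p^2
expanded: Gamma^p_pp = (G E_p - 2F F_p + F E_q)/(2D), Gamma^p_pq = (G E_q - F G_p)/(2D), Gamma^p_qq = (2G F_q - G G_p - F G_q)/(2D), Gamma^q_pp = (2E F_p - E E_q - F E_p)/(2D), Gamma^q_pq = (E G_p - F E_q)/(2D), Gamma^q_qq = (E G_q - 2F F_q + F G_p)/(2D); substitute and cancel common factors


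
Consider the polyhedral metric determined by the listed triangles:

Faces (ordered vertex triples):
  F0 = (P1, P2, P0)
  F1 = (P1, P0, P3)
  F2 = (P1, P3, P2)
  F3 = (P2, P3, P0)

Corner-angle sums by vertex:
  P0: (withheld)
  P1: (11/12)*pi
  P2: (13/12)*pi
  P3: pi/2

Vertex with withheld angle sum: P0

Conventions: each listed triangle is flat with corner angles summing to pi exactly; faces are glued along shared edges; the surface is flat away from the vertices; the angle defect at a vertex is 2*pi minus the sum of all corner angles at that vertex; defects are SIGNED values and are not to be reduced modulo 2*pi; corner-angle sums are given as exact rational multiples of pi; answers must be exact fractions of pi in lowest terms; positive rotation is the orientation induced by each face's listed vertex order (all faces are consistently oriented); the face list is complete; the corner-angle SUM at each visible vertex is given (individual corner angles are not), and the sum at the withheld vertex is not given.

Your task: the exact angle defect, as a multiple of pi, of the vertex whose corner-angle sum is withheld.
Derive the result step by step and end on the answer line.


V = 4, E = 6, F = 4; chi = V - E + F = 2
Gauss-Bonnet: total defect = 2*pi*chi = 4*pi; visible defects sum to (7/2)*pi

Answer: defect(P0) = pi/2


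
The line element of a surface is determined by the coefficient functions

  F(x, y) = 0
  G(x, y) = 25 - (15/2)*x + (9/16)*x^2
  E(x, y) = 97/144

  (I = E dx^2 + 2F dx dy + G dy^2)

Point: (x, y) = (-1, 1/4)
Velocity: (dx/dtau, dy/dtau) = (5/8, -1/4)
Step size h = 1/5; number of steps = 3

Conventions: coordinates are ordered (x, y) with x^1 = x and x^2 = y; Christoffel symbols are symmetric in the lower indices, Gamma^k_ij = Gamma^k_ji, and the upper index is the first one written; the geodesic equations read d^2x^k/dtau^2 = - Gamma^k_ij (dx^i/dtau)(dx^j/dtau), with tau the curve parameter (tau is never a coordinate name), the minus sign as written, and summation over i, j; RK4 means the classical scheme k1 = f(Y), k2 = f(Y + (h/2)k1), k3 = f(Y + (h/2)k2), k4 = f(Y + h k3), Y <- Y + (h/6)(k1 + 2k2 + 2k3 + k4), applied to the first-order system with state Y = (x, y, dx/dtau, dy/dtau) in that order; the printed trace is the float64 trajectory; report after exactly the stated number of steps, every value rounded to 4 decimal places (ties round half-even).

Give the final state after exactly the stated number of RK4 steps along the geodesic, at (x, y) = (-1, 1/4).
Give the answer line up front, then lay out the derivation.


Answer: x = -0.7003, y = 0.0934, dx/dtau = 0.3688, dy/dtau = -0.2708

f(Y) = (dx/dtau, dy/dtau, -Gamma^x_ij Y'^i Y'^j, -Gamma^y_ij Y'^i Y'^j) with the Gammas evaluated at the stage position; h = 0.200000; intermediate values shown to 6 dp
step 0: x = -1.0000, y = 0.2500, dx/dtau = 0.6250, dy/dtau = -0.2500
step 1:
  k1: at (x, y) = (-1.000000, 0.250000), (dx/dtau, dy/dtau) = (0.625000, -0.250000); Gamma_xxx = 0.000000, Gamma_xxy = 0.000000, Gamma_xyy = 6.402062, Gamma_yxx = 0.000000, Gamma_yxy = -0.130435, Gamma_yyy = 0.000000; k1 = (0.625000, -0.250000, -0.400129, -0.040761)
  k2: at (x, y) = (-0.937500, 0.225000), (dx/dtau, dy/dtau) = (0.584987, -0.254076); Gamma_xxx = 0.000000, Gamma_xxy = 0.000000, Gamma_xyy = 6.349871, Gamma_yxx = 0.000000, Gamma_yxy = -0.131507, Gamma_yyy = 0.000000; k2 = (0.584987, -0.254076, -0.409914, -0.039092)
  k3: at (x, y) = (-0.941501, 0.224592), (dx/dtau, dy/dtau) = (0.584009, -0.253909); Gamma_xxx = 0.000000, Gamma_xxy = 0.000000, Gamma_xyy = 6.353212, Gamma_yxx = 0.000000, Gamma_yxy = -0.131438, Gamma_yyy = 0.000000; k3 = (0.584009, -0.253909, -0.409591, -0.038981)
  k4: at (x, y) = (-0.883198, 0.199218), (dx/dtau, dy/dtau) = (0.543082, -0.257796); Gamma_xxx = 0.000000, Gamma_xxy = 0.000000, Gamma_xyy = 6.304526, Gamma_yxx = 0.000000, Gamma_yxy = -0.132453, Gamma_yyy = 0.000000; k4 = (0.543082, -0.257796, -0.418991, -0.037088)
  Y <- Y + (h/6)(k1 + 2k2 + 2k3 + k4): x = -0.8831, y = 0.1992, dx/dtau = 0.5431, dy/dtau = -0.2578
step 2:
  k1: at (x, y) = (-0.883131, 0.199208), (dx/dtau, dy/dtau) = (0.543062, -0.257800); Gamma_xxx = 0.000000, Gamma_xxy = 0.000000, Gamma_xyy = 6.304470, Gamma_yxx = 0.000000, Gamma_yxy = -0.132454, Gamma_yyy = 0.000000; k1 = (0.543062, -0.257800, -0.419000, -0.037087)
  k2: at (x, y) = (-0.828825, 0.173428), (dx/dtau, dy/dtau) = (0.501162, -0.261509); Gamma_xxx = 0.000000, Gamma_xxy = 0.000000, Gamma_xyy = 6.259122, Gamma_yxx = 0.000000, Gamma_yxy = -0.133414, Gamma_yyy = 0.000000; k2 = (0.501162, -0.261509, -0.428041, -0.034970)
  k3: at (x, y) = (-0.833015, 0.173057), (dx/dtau, dy/dtau) = (0.500258, -0.261297); Gamma_xxx = 0.000000, Gamma_xxy = 0.000000, Gamma_xyy = 6.262620, Gamma_yxx = 0.000000, Gamma_yxy = -0.133339, Gamma_yyy = 0.000000; k3 = (0.500258, -0.261297, -0.427587, -0.034859)
  k4: at (x, y) = (-0.783079, 0.146948), (dx/dtau, dy/dtau) = (0.457545, -0.264772); Gamma_xxx = 0.000000, Gamma_xxy = 0.000000, Gamma_xyy = 6.220922, Gamma_yxx = 0.000000, Gamma_yxy = -0.134233, Gamma_yyy = 0.000000; k4 = (0.457545, -0.264772, -0.436112, -0.032523)
  Y <- Y + (h/6)(k1 + 2k2 + 2k3 + k4): x = -0.7830, y = 0.1469, dx/dtau = 0.4575, dy/dtau = -0.2648
step 3:
  k1: at (x, y) = (-0.783016, 0.146935), (dx/dtau, dy/dtau) = (0.457517, -0.264775); Gamma_xxx = 0.000000, Gamma_xxy = 0.000000, Gamma_xyy = 6.220869, Gamma_yxx = 0.000000, Gamma_yxy = -0.134234, Gamma_yyy = 0.000000; k1 = (0.457517, -0.264775, -0.436120, -0.032522)
  k2: at (x, y) = (-0.737264, 0.120458), (dx/dtau, dy/dtau) = (0.413905, -0.268028); Gamma_xxx = 0.000000, Gamma_xxy = 0.000000, Gamma_xyy = 6.182664, Gamma_yxx = 0.000000, Gamma_yxy = -0.135063, Gamma_yyy = 0.000000; k2 = (0.413905, -0.268028, -0.444155, -0.029967)
  k3: at (x, y) = (-0.741625, 0.120132), (dx/dtau, dy/dtau) = (0.413101, -0.267772); Gamma_xxx = 0.000000, Gamma_xxy = 0.000000, Gamma_xyy = 6.186306, Gamma_yxx = 0.000000, Gamma_yxy = -0.134984, Gamma_yyy = 0.000000; k3 = (0.413101, -0.267772, -0.443570, -0.029863)
  k4: at (x, y) = (-0.700396, 0.093381), (dx/dtau, dy/dtau) = (0.368803, -0.270748); Gamma_xxx = 0.000000, Gamma_xxy = 0.000000, Gamma_xyy = 6.151877, Gamma_yxx = 0.000000, Gamma_yxy = -0.135739, Gamma_yyy = 0.000000; k4 = (0.368803, -0.270748, -0.450960, -0.027108)
  Y <- Y + (h/6)(k1 + 2k2 + 2k3 + k4): x = -0.7003, y = 0.0934, dx/dtau = 0.3688, dy/dtau = -0.2708
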